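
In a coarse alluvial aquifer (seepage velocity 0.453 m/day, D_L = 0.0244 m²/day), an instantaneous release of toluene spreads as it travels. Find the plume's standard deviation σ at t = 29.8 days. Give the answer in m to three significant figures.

1.21 m

Dispersive spreading gives a Gaussian with σ² = 2Dt; advection only shifts the center.
σ = √(2 × 0.0244 × 29.8) = 1.21 m.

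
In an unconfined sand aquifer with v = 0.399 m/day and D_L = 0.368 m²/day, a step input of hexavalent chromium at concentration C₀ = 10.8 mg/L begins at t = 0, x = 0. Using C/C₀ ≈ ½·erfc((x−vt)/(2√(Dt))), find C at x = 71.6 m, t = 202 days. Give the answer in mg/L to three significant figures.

For a continuous step input, C/C₀ ≈ ½·erfc((x−vt)/(2√(Dt))).
vt = 0.399 × 202 = 80.598 m and 2√(Dt) = 2√(0.368 × 202) = 17.24 m.
Argument (x−vt)/(2√(Dt)) = (71.6 − 80.598)/17.24 = -0.5219; ½·erfc(-0.5219) = 0.7698.
C = 10.8 × 0.7698 = 8.31 mg/L.

8.31 mg/L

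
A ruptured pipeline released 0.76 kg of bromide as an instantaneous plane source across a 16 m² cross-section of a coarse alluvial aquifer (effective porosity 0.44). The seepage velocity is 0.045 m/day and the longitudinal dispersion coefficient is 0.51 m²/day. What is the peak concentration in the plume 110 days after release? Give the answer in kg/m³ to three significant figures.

The peak of an instantaneous 1D plume sits at x = vt; there the Gaussian factor is 1 and C_max = M/(n_e·A·√(4πDt)), where n_e·A is the pore area the mass is dissolved in.
√(4πDt) = √(4π × 0.51 × 110) = 26.55 m, so C_max = 0.76/(0.44 × 16 × 26.55) = 0.00407 kg/m³.

0.00407 kg/m³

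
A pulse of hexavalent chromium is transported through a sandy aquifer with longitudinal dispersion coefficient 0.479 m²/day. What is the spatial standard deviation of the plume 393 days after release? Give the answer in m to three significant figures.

19.4 m

Dispersive spreading gives a Gaussian with σ² = 2Dt; advection only shifts the center.
σ = √(2 × 0.479 × 393) = 19.4 m.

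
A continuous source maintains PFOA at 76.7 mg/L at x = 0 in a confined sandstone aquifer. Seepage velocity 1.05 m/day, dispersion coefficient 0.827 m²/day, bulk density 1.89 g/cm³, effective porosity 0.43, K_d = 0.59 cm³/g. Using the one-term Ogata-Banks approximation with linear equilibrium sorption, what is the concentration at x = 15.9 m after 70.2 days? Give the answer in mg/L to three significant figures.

Retardation factor R = 1 + ρ_b·K_d/n = 1 + 1.89 × 0.59/0.43 = 3.593.
Sorption retards both mechanisms: v_R = v/R = 0.2922 m/day, D_R = D/R = 0.2302 m²/day.
v_R·t = 0.2922 × 70.2 = 20.51244 m; 2√(D_R t) = 8.040 m; argument = (15.9 − 20.51244)/8.040 = -0.5737.
C = C₀ × ½·erfc(-0.5737) = 76.7 × 0.7914 = 60.7 mg/L.

60.7 mg/L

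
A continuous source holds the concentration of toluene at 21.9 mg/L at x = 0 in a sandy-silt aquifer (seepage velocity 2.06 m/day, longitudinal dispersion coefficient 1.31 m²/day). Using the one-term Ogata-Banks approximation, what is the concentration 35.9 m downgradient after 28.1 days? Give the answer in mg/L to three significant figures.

21.8 mg/L

For a continuous step input, C/C₀ ≈ ½·erfc((x−vt)/(2√(Dt))).
vt = 2.06 × 28.1 = 57.886 m and 2√(Dt) = 2√(1.31 × 28.1) = 12.13 m.
Argument (x−vt)/(2√(Dt)) = (35.9 − 57.886)/12.13 = -1.813; ½·erfc(-1.813) = 0.9948.
C = 21.9 × 0.9948 = 21.8 mg/L.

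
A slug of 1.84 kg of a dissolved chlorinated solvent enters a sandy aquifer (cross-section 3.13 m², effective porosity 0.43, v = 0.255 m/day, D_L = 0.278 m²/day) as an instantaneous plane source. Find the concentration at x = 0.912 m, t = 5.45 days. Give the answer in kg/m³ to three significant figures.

0.302 kg/m³

For an instantaneous plane source, C(x,t) = M/(n_e·A·√(4πDt)) · exp(−(x−vt)²/(4Dt)), with n_e·A the pore (flow) area.
Plume center vt = 0.255 × 5.45 = 1.38975 m, so the well at 0.912 m is 0.47775 m upgradient of the peak.
√(4πDt) = 4.363 m, giving peak height M/(n_e·A·√(4πDt)) = 1.84/(0.43 × 3.13 × 4.363) = 0.3133 kg/m³.
(x−vt)²/(4Dt) = (-0.47775)²/(4 × 0.278 × 5.45) = 0.03766; exp(−0.03766) = 0.9630.
C = 0.3133 × 0.9630 = 0.302 kg/m³.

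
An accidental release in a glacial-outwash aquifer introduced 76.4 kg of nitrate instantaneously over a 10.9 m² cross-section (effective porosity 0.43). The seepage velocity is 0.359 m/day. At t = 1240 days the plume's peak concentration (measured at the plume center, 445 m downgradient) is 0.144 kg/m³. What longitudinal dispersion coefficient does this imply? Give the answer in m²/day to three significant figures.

At the plume center C_max = M/(n_e·A·√(4πDt)), so D = M²/(4πt·(n_e·A·C_max)²).
n_e·A·C_max = 0.43 × 10.9 × 0.144 = 0.6749 kg/m.
D = 76.4²/(4π × 1240 × 0.6749²) = 0.822 m²/day.

0.822 m²/day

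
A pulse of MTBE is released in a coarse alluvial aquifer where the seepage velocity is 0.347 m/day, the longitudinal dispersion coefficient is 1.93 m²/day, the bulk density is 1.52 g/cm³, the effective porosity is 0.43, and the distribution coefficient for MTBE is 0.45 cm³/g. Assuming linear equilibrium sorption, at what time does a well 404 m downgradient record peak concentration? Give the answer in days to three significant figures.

Retardation factor R = 1 + ρ_b·K_d/n = 1 + 1.52 × 0.45/0.43 = 2.591.
Sorption retards both mechanisms: v_R = v/R = 0.1339 m/day, D_R = D/R = 0.7449 m²/day.
Peak time from v_R²t² + 2D_R t − x² = 0: t = (√(D_R² + v_R²x²) − D_R)/v_R².
√(D_R² + v_R²x²) = √(0.7449² + 0.1339² × 404²) = 54.10; v_R² = 0.01793.
t = (54.10 − 0.7449)/0.01793 = 2980 days.

2980 days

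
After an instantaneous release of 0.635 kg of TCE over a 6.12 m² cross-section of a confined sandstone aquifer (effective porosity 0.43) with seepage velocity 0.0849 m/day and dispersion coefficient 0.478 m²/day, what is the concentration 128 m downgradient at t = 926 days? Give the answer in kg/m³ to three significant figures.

For an instantaneous plane source, C(x,t) = M/(n_e·A·√(4πDt)) · exp(−(x−vt)²/(4Dt)), with n_e·A the pore (flow) area.
Plume center vt = 0.0849 × 926 = 78.6174 m, so the well at 128 m is 49.3826 m downgradient of the peak.
√(4πDt) = 74.58 m, giving peak height M/(n_e·A·√(4πDt)) = 0.635/(0.43 × 6.12 × 74.58) = 0.003235 kg/m³.
(x−vt)²/(4Dt) = (49.3826)²/(4 × 0.478 × 926) = 1.377; exp(−1.377) = 0.2523.
C = 0.003235 × 0.2523 = 0.000816 kg/m³.

0.000816 kg/m³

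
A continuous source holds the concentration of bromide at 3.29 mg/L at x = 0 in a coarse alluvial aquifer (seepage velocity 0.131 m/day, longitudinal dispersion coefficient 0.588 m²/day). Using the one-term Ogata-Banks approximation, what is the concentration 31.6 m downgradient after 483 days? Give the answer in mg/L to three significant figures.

For a continuous step input, C/C₀ ≈ ½·erfc((x−vt)/(2√(Dt))).
vt = 0.131 × 483 = 63.273 m and 2√(Dt) = 2√(0.588 × 483) = 33.70 m.
Argument (x−vt)/(2√(Dt)) = (31.6 − 63.273)/33.70 = -0.9399; ½·erfc(-0.9399) = 0.9081.
C = 3.29 × 0.9081 = 2.99 mg/L.

2.99 mg/L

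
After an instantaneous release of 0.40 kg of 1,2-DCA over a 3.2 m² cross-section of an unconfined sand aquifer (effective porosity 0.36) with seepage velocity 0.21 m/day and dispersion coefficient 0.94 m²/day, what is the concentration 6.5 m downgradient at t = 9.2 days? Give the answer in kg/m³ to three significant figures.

For an instantaneous plane source, C(x,t) = M/(n_e·A·√(4πDt)) · exp(−(x−vt)²/(4Dt)), with n_e·A the pore (flow) area.
Plume center vt = 0.21 × 9.2 = 1.932 m, so the well at 6.5 m is 4.568 m downgradient of the peak.
√(4πDt) = 10.42 m, giving peak height M/(n_e·A·√(4πDt)) = 0.40/(0.36 × 3.2 × 10.42) = 0.03332 kg/m³.
(x−vt)²/(4Dt) = (4.568)²/(4 × 0.94 × 9.2) = 0.6032; exp(−0.6032) = 0.5471.
C = 0.03332 × 0.5471 = 0.0182 kg/m³.

0.0182 kg/m³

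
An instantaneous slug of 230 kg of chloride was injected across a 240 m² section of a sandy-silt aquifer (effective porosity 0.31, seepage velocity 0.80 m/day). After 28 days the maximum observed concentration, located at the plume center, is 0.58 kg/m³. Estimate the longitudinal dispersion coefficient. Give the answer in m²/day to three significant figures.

0.0807 m²/day

At the plume center C_max = M/(n_e·A·√(4πDt)), so D = M²/(4πt·(n_e·A·C_max)²).
n_e·A·C_max = 0.31 × 240 × 0.58 = 43.15 kg/m.
D = 230²/(4π × 28 × 43.15²) = 0.0807 m²/day.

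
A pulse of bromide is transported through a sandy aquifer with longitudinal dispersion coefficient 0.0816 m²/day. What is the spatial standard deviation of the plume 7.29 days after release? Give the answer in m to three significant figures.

1.09 m

Dispersive spreading gives a Gaussian with σ² = 2Dt; advection only shifts the center.
σ = √(2 × 0.0816 × 7.29) = 1.09 m.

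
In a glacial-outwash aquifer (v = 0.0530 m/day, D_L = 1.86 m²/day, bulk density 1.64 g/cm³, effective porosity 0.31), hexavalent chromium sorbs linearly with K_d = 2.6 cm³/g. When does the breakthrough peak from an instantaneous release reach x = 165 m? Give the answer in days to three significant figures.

Retardation factor R = 1 + ρ_b·K_d/n = 1 + 1.64 × 2.6/0.31 = 14.75.
Sorption retards both mechanisms: v_R = v/R = 0.003593 m/day, D_R = D/R = 0.1261 m²/day.
Peak time from v_R²t² + 2D_R t − x² = 0: t = (√(D_R² + v_R²x²) − D_R)/v_R².
√(D_R² + v_R²x²) = √(0.1261² + 0.003593² × 165²) = 0.6061; v_R² = 1.291e-05.
t = (0.6061 − 0.1261)/1.291e-05 = 37200 days.

37200 days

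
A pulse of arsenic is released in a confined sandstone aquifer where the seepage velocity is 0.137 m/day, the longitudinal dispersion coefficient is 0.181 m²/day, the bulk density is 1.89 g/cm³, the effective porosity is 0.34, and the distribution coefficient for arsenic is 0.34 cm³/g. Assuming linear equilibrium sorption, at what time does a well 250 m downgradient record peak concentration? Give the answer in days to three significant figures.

5250 days

Retardation factor R = 1 + ρ_b·K_d/n = 1 + 1.89 × 0.34/0.34 = 2.890.
Sorption retards both mechanisms: v_R = v/R = 0.04740 m/day, D_R = D/R = 0.06263 m²/day.
Peak time from v_R²t² + 2D_R t − x² = 0: t = (√(D_R² + v_R²x²) − D_R)/v_R².
√(D_R² + v_R²x²) = √(0.06263² + 0.04740² × 250²) = 11.85; v_R² = 0.002247.
t = (11.85 − 0.06263)/0.002247 = 5250 days.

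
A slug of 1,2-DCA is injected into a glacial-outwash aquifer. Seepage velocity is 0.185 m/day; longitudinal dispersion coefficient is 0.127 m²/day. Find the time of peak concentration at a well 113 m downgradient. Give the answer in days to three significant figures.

607 days

For the 1D instantaneous-source solution, setting ∂C/∂t = 0 at fixed x gives v²t² + 2Dt − x² = 0, so t = (√(D² + v²x²) − D)/v².
√(D² + v²x²) = √(0.127² + 0.185² × 113²) = 20.91; v² = 0.034225.
t = (20.91 − 0.127)/0.034225 = 607 days (vs. the pure-advection estimate x/v = 611 d).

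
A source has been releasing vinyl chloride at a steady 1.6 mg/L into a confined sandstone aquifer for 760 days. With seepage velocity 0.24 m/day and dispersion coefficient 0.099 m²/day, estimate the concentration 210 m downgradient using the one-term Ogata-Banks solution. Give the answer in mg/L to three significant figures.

For a continuous step input, C/C₀ ≈ ½·erfc((x−vt)/(2√(Dt))).
vt = 0.24 × 760 = 182.4 m and 2√(Dt) = 2√(0.099 × 760) = 17.35 m.
Argument (x−vt)/(2√(Dt)) = (210 − 182.4)/17.35 = 1.591; ½·erfc(1.591) = 0.01222.
C = 1.6 × 0.01222 = 0.0196 mg/L.

0.0196 mg/L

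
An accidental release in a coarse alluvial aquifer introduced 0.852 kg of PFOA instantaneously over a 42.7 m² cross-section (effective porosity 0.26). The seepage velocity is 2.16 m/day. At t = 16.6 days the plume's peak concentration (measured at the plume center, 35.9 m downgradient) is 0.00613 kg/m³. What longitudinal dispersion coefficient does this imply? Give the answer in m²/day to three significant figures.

At the plume center C_max = M/(n_e·A·√(4πDt)), so D = M²/(4πt·(n_e·A·C_max)²).
n_e·A·C_max = 0.26 × 42.7 × 0.00613 = 0.06806 kg/m.
D = 0.852²/(4π × 16.6 × 0.06806²) = 0.751 m²/day.

0.751 m²/day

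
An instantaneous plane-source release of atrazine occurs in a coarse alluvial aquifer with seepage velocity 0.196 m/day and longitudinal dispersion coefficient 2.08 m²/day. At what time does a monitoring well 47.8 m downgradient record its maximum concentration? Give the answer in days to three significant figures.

196 days

For the 1D instantaneous-source solution, setting ∂C/∂t = 0 at fixed x gives v²t² + 2Dt − x² = 0, so t = (√(D² + v²x²) − D)/v².
√(D² + v²x²) = √(2.08² + 0.196² × 47.8²) = 9.597; v² = 0.038416.
t = (9.597 − 2.08)/0.038416 = 196 days (vs. the pure-advection estimate x/v = 244 d).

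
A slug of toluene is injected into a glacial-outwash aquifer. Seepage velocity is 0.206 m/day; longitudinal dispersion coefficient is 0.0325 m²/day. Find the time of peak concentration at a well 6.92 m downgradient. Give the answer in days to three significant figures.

For the 1D instantaneous-source solution, setting ∂C/∂t = 0 at fixed x gives v²t² + 2Dt − x² = 0, so t = (√(D² + v²x²) − D)/v².
√(D² + v²x²) = √(0.0325² + 0.206² × 6.92²) = 1.426; v² = 0.042436.
t = (1.426 − 0.0325)/0.042436 = 32.8 days (vs. the pure-advection estimate x/v = 33.6 d).

32.8 days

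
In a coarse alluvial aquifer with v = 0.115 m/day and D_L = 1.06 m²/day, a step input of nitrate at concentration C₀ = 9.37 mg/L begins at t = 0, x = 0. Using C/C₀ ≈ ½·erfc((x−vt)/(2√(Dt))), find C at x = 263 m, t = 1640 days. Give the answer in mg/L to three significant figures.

0.970 mg/L

For a continuous step input, C/C₀ ≈ ½·erfc((x−vt)/(2√(Dt))).
vt = 0.115 × 1640 = 188.6 m and 2√(Dt) = 2√(1.06 × 1640) = 83.39 m.
Argument (x−vt)/(2√(Dt)) = (263 − 188.6)/83.39 = 0.8922; ½·erfc(0.8922) = 0.1035.
C = 9.37 × 0.1035 = 0.970 mg/L.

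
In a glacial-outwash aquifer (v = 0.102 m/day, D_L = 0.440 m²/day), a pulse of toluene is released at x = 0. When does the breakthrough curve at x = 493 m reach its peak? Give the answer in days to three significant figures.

For the 1D instantaneous-source solution, setting ∂C/∂t = 0 at fixed x gives v²t² + 2Dt − x² = 0, so t = (√(D² + v²x²) − D)/v².
√(D² + v²x²) = √(0.440² + 0.102² × 493²) = 50.29; v² = 0.010404.
t = (50.29 − 0.440)/0.010404 = 4790 days (vs. the pure-advection estimate x/v = 4830 d).

4790 days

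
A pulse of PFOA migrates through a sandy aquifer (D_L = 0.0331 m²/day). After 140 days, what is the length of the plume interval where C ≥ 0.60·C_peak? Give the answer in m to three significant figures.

6.15 m

The plume is Gaussian with σ = √(2Dt) = √(2 × 0.0331 × 140) = 3.044 m.
C/C_peak = exp(−Δx²/(2σ²)) = 0.60 ⇒ Δx = σ·√(−2 ln 0.60) = 3.044 × 1.011 = 3.077 m.
Width = 2Δx = 6.15 m.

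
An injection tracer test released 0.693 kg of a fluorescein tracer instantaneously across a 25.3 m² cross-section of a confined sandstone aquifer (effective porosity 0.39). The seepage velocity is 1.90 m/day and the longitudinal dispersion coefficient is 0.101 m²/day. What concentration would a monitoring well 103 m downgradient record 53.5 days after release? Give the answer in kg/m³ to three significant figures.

0.00783 kg/m³

For an instantaneous plane source, C(x,t) = M/(n_e·A·√(4πDt)) · exp(−(x−vt)²/(4Dt)), with n_e·A the pore (flow) area.
Plume center vt = 1.90 × 53.5 = 101.65 m, so the well at 103 m is 1.35 m downgradient of the peak.
√(4πDt) = 8.240 m, giving peak height M/(n_e·A·√(4πDt)) = 0.693/(0.39 × 25.3 × 8.240) = 0.008524 kg/m³.
(x−vt)²/(4Dt) = (1.35)²/(4 × 0.101 × 53.5) = 0.08432; exp(−0.08432) = 0.9191.
C = 0.008524 × 0.9191 = 0.00783 kg/m³.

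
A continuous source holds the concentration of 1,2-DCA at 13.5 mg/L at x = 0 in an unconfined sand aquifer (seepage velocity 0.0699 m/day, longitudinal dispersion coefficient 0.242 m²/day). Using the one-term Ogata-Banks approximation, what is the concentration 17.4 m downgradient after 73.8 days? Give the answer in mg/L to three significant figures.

For a continuous step input, C/C₀ ≈ ½·erfc((x−vt)/(2√(Dt))).
vt = 0.0699 × 73.8 = 5.15862 m and 2√(Dt) = 2√(0.242 × 73.8) = 8.452 m.
Argument (x−vt)/(2√(Dt)) = (17.4 − 5.15862)/8.452 = 1.448; ½·erfc(1.448) = 0.02029.
C = 13.5 × 0.02029 = 0.274 mg/L.

0.274 mg/L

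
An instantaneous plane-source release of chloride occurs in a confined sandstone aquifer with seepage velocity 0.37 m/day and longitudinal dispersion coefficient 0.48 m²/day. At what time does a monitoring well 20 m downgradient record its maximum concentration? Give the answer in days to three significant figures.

For the 1D instantaneous-source solution, setting ∂C/∂t = 0 at fixed x gives v²t² + 2Dt − x² = 0, so t = (√(D² + v²x²) − D)/v².
√(D² + v²x²) = √(0.48² + 0.37² × 20²) = 7.416; v² = 0.1369.
t = (7.416 − 0.48)/0.1369 = 50.7 days (vs. the pure-advection estimate x/v = 54.1 d).

50.7 days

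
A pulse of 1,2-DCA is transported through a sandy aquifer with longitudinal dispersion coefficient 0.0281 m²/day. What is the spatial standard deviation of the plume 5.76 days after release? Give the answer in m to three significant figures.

0.569 m

Dispersive spreading gives a Gaussian with σ² = 2Dt; advection only shifts the center.
σ = √(2 × 0.0281 × 5.76) = 0.569 m.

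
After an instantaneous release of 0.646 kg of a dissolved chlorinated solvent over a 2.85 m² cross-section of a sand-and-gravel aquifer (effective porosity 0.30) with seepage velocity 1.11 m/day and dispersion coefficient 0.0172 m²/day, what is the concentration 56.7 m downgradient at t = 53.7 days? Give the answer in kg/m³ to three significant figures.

For an instantaneous plane source, C(x,t) = M/(n_e·A·√(4πDt)) · exp(−(x−vt)²/(4Dt)), with n_e·A the pore (flow) area.
Plume center vt = 1.11 × 53.7 = 59.607 m, so the well at 56.7 m is 2.907 m upgradient of the peak.
√(4πDt) = 3.407 m, giving peak height M/(n_e·A·√(4πDt)) = 0.646/(0.30 × 2.85 × 3.407) = 0.2218 kg/m³.
(x−vt)²/(4Dt) = (-2.907)²/(4 × 0.0172 × 53.7) = 2.287; exp(−2.287) = 0.1016.
C = 0.2218 × 0.1016 = 0.0225 kg/m³.

0.0225 kg/m³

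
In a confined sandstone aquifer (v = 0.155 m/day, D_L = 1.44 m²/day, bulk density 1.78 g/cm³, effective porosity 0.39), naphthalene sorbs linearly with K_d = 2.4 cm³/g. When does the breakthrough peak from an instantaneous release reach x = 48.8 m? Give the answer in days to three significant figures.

Retardation factor R = 1 + ρ_b·K_d/n = 1 + 1.78 × 2.4/0.39 = 11.95.
Sorption retards both mechanisms: v_R = v/R = 0.01297 m/day, D_R = D/R = 0.1205 m²/day.
Peak time from v_R²t² + 2D_R t − x² = 0: t = (√(D_R² + v_R²x²) − D_R)/v_R².
√(D_R² + v_R²x²) = √(0.1205² + 0.01297² × 48.8²) = 0.6443; v_R² = 0.0001682.
t = (0.6443 − 0.1205)/0.0001682 = 3110 days.

3110 days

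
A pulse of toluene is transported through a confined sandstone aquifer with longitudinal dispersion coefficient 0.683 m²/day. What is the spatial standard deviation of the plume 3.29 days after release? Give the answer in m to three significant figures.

2.12 m

Dispersive spreading gives a Gaussian with σ² = 2Dt; advection only shifts the center.
σ = √(2 × 0.683 × 3.29) = 2.12 m.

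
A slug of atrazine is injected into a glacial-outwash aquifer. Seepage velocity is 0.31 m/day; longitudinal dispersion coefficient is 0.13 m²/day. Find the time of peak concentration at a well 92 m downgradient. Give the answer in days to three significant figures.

295 days

For the 1D instantaneous-source solution, setting ∂C/∂t = 0 at fixed x gives v²t² + 2Dt − x² = 0, so t = (√(D² + v²x²) − D)/v².
√(D² + v²x²) = √(0.13² + 0.31² × 92²) = 28.52; v² = 0.0961.
t = (28.52 − 0.13)/0.0961 = 295 days (vs. the pure-advection estimate x/v = 297 d).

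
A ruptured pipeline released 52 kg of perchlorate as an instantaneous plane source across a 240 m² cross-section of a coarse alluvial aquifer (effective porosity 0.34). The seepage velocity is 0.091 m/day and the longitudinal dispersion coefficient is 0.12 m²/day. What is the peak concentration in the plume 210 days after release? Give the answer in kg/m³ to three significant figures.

The peak of an instantaneous 1D plume sits at x = vt; there the Gaussian factor is 1 and C_max = M/(n_e·A·√(4πDt)), where n_e·A is the pore area the mass is dissolved in.
√(4πDt) = √(4π × 0.12 × 210) = 17.80 m, so C_max = 52/(0.34 × 240 × 17.80) = 0.0358 kg/m³.

0.0358 kg/m³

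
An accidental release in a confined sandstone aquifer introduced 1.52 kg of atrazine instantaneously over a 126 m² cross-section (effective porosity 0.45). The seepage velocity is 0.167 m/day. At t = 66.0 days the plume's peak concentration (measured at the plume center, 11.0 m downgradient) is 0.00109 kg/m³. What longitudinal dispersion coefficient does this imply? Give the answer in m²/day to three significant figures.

At the plume center C_max = M/(n_e·A·√(4πDt)), so D = M²/(4πt·(n_e·A·C_max)²).
n_e·A·C_max = 0.45 × 126 × 0.00109 = 0.06180 kg/m.
D = 1.52²/(4π × 66.0 × 0.06180²) = 0.729 m²/day.

0.729 m²/day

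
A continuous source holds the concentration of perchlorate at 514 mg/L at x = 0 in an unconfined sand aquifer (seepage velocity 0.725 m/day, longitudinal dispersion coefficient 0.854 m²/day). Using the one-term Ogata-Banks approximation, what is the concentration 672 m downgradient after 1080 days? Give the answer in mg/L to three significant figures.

511 mg/L

For a continuous step input, C/C₀ ≈ ½·erfc((x−vt)/(2√(Dt))).
vt = 0.725 × 1080 = 783 m and 2√(Dt) = 2√(0.854 × 1080) = 60.74 m.
Argument (x−vt)/(2√(Dt)) = (672 − 783)/60.74 = -1.827; ½·erfc(-1.827) = 0.9951.
C = 514 × 0.9951 = 511 mg/L.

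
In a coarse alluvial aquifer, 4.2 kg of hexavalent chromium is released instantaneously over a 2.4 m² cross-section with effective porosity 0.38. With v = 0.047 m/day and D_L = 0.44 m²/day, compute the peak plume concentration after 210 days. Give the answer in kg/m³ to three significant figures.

The peak of an instantaneous 1D plume sits at x = vt; there the Gaussian factor is 1 and C_max = M/(n_e·A·√(4πDt)), where n_e·A is the pore area the mass is dissolved in.
√(4πDt) = √(4π × 0.44 × 210) = 34.08 m, so C_max = 4.2/(0.38 × 2.4 × 34.08) = 0.135 kg/m³.

0.135 kg/m³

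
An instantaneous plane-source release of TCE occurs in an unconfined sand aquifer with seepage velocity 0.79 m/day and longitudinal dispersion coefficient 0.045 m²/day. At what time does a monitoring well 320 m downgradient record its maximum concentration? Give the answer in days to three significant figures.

405 days

For the 1D instantaneous-source solution, setting ∂C/∂t = 0 at fixed x gives v²t² + 2Dt − x² = 0, so t = (√(D² + v²x²) − D)/v².
√(D² + v²x²) = √(0.045² + 0.79² × 320²) = 252.8; v² = 0.6241.
t = (252.8 − 0.045)/0.6241 = 405 days (vs. the pure-advection estimate x/v = 405 d).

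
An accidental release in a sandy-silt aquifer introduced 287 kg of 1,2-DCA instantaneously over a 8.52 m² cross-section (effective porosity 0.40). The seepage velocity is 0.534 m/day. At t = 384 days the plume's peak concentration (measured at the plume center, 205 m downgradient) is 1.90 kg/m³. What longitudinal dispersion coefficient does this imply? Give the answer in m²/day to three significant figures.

At the plume center C_max = M/(n_e·A·√(4πDt)), so D = M²/(4πt·(n_e·A·C_max)²).
n_e·A·C_max = 0.40 × 8.52 × 1.90 = 6.475 kg/m.
D = 287²/(4π × 384 × 6.475²) = 0.407 m²/day.

0.407 m²/day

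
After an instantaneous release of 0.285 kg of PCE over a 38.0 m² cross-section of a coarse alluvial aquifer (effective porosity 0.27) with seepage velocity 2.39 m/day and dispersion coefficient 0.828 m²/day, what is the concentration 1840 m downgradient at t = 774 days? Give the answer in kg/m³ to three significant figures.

0.000298 kg/m³

For an instantaneous plane source, C(x,t) = M/(n_e·A·√(4πDt)) · exp(−(x−vt)²/(4Dt)), with n_e·A the pore (flow) area.
Plume center vt = 2.39 × 774 = 1849.86 m, so the well at 1840 m is 9.86 m upgradient of the peak.
√(4πDt) = 89.74 m, giving peak height M/(n_e·A·√(4πDt)) = 0.285/(0.27 × 38.0 × 89.74) = 0.0003095 kg/m³.
(x−vt)²/(4Dt) = (-9.86)²/(4 × 0.828 × 774) = 0.03792; exp(−0.03792) = 0.9628.
C = 0.0003095 × 0.9628 = 0.000298 kg/m³.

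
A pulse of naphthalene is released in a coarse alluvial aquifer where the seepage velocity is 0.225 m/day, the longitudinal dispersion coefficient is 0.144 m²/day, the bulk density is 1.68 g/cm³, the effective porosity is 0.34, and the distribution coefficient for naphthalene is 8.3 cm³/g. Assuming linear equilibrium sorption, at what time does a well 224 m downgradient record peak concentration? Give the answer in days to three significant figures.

Retardation factor R = 1 + ρ_b·K_d/n = 1 + 1.68 × 8.3/0.34 = 42.01.
Sorption retards both mechanisms: v_R = v/R = 0.005356 m/day, D_R = D/R = 0.003428 m²/day.
Peak time from v_R²t² + 2D_R t − x² = 0: t = (√(D_R² + v_R²x²) − D_R)/v_R².
√(D_R² + v_R²x²) = √(0.003428² + 0.005356² × 224²) = 1.200; v_R² = 2.869e-05.
t = (1.200 − 0.003428)/2.869e-05 = 41700 days.

41700 days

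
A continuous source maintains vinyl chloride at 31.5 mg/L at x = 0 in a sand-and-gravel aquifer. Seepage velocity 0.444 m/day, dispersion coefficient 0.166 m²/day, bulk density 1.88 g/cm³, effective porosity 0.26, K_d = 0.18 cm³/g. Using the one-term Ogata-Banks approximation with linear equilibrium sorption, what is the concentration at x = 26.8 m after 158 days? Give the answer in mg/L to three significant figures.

24.6 mg/L

Retardation factor R = 1 + ρ_b·K_d/n = 1 + 1.88 × 0.18/0.26 = 2.302.
Sorption retards both mechanisms: v_R = v/R = 0.1929 m/day, D_R = D/R = 0.07211 m²/day.
v_R·t = 0.1929 × 158 = 30.4782 m; 2√(D_R t) = 6.751 m; argument = (26.8 − 30.4782)/6.751 = -0.5448.
C = C₀ × ½·erfc(-0.5448) = 31.5 × 0.7795 = 24.6 mg/L.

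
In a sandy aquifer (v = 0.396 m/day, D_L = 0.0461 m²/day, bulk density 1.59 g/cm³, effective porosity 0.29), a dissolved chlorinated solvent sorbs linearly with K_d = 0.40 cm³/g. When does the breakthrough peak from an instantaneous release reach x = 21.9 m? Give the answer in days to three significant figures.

176 days

Retardation factor R = 1 + ρ_b·K_d/n = 1 + 1.59 × 0.40/0.29 = 3.193.
Sorption retards both mechanisms: v_R = v/R = 0.1240 m/day, D_R = D/R = 0.01444 m²/day.
Peak time from v_R²t² + 2D_R t − x² = 0: t = (√(D_R² + v_R²x²) − D_R)/v_R².
√(D_R² + v_R²x²) = √(0.01444² + 0.1240² × 21.9²) = 2.716; v_R² = 0.01538.
t = (2.716 − 0.01444)/0.01538 = 176 days.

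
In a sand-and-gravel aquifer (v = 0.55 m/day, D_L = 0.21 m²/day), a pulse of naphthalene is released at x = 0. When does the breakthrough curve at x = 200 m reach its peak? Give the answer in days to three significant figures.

For the 1D instantaneous-source solution, setting ∂C/∂t = 0 at fixed x gives v²t² + 2Dt − x² = 0, so t = (√(D² + v²x²) − D)/v².
√(D² + v²x²) = √(0.21² + 0.55² × 200²) = 110.0; v² = 0.3025.
t = (110.0 − 0.21)/0.3025 = 363 days (vs. the pure-advection estimate x/v = 364 d).

363 days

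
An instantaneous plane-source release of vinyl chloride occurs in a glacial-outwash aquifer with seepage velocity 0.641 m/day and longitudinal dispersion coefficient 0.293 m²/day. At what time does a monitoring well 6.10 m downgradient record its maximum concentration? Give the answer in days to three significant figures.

For the 1D instantaneous-source solution, setting ∂C/∂t = 0 at fixed x gives v²t² + 2Dt − x² = 0, so t = (√(D² + v²x²) − D)/v².
√(D² + v²x²) = √(0.293² + 0.641² × 6.10²) = 3.921; v² = 0.410881.
t = (3.921 − 0.293)/0.410881 = 8.83 days (vs. the pure-advection estimate x/v = 9.52 d).

8.83 days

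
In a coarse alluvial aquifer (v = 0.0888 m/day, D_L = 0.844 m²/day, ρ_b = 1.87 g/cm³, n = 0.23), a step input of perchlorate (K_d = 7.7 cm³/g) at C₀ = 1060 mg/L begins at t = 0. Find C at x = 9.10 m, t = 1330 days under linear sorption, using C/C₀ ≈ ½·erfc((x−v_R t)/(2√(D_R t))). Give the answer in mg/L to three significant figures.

Retardation factor R = 1 + ρ_b·K_d/n = 1 + 1.87 × 7.7/0.23 = 63.60.
Sorption retards both mechanisms: v_R = v/R = 0.001396 m/day, D_R = D/R = 0.01327 m²/day.
v_R·t = 0.001396 × 1330 = 1.85668 m; 2√(D_R t) = 8.402 m; argument = (9.10 − 1.85668)/8.402 = 0.8621.
C = C₀ × ½·erfc(0.8621) = 1060 × 0.1114 = 118 mg/L.

118 mg/L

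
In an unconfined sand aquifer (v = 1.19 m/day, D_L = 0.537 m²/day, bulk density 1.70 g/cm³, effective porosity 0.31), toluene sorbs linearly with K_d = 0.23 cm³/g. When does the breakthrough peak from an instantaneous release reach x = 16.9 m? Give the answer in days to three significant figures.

31.3 days

Retardation factor R = 1 + ρ_b·K_d/n = 1 + 1.70 × 0.23/0.31 = 2.261.
Sorption retards both mechanisms: v_R = v/R = 0.5263 m/day, D_R = D/R = 0.2375 m²/day.
Peak time from v_R²t² + 2D_R t − x² = 0: t = (√(D_R² + v_R²x²) − D_R)/v_R².
√(D_R² + v_R²x²) = √(0.2375² + 0.5263² × 16.9²) = 8.898; v_R² = 0.2770.
t = (8.898 − 0.2375)/0.2770 = 31.3 days.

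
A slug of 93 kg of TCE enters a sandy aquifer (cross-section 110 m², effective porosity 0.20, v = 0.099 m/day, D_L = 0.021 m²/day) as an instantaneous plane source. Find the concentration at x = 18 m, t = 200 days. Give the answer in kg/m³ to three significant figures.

0.480 kg/m³

For an instantaneous plane source, C(x,t) = M/(n_e·A·√(4πDt)) · exp(−(x−vt)²/(4Dt)), with n_e·A the pore (flow) area.
Plume center vt = 0.099 × 200 = 19.8 m, so the well at 18 m is 1.8 m upgradient of the peak.
√(4πDt) = 7.265 m, giving peak height M/(n_e·A·√(4πDt)) = 93/(0.20 × 110 × 7.265) = 0.5819 kg/m³.
(x−vt)²/(4Dt) = (-1.8)²/(4 × 0.021 × 200) = 0.1929; exp(−0.1929) = 0.8246.
C = 0.5819 × 0.8246 = 0.480 kg/m³.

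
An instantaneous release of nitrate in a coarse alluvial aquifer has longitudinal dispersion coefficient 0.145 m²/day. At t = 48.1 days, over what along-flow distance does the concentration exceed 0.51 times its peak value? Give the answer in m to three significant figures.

8.67 m

The plume is Gaussian with σ = √(2Dt) = √(2 × 0.145 × 48.1) = 3.735 m.
C/C_peak = exp(−Δx²/(2σ²)) = 0.51 ⇒ Δx = σ·√(−2 ln 0.51) = 3.735 × 1.160 = 4.333 m.
Width = 2Δx = 8.67 m.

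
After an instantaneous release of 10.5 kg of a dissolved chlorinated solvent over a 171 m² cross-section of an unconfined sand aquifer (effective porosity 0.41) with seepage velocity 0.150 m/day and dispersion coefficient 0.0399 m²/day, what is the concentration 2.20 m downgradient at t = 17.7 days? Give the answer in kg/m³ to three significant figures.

For an instantaneous plane source, C(x,t) = M/(n_e·A·√(4πDt)) · exp(−(x−vt)²/(4Dt)), with n_e·A the pore (flow) area.
Plume center vt = 0.150 × 17.7 = 2.655 m, so the well at 2.20 m is 0.455 m upgradient of the peak.
√(4πDt) = 2.979 m, giving peak height M/(n_e·A·√(4πDt)) = 10.5/(0.41 × 171 × 2.979) = 0.05027 kg/m³.
(x−vt)²/(4Dt) = (-0.455)²/(4 × 0.0399 × 17.7) = 0.07329; exp(−0.07329) = 0.9293.
C = 0.05027 × 0.9293 = 0.0467 kg/m³.

0.0467 kg/m³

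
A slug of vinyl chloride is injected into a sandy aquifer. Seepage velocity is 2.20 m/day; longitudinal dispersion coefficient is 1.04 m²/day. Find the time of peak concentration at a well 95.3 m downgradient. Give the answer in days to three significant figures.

43.1 days

For the 1D instantaneous-source solution, setting ∂C/∂t = 0 at fixed x gives v²t² + 2Dt − x² = 0, so t = (√(D² + v²x²) − D)/v².
√(D² + v²x²) = √(1.04² + 2.20² × 95.3²) = 209.7; v² = 4.84.
t = (209.7 − 1.04)/4.84 = 43.1 days (vs. the pure-advection estimate x/v = 43.3 d).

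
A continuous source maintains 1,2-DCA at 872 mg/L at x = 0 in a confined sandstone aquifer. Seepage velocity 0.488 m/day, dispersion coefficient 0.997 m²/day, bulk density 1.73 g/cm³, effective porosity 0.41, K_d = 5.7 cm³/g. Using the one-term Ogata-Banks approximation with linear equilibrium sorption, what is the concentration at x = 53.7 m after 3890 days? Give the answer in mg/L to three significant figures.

781 mg/L

Retardation factor R = 1 + ρ_b·K_d/n = 1 + 1.73 × 5.7/0.41 = 25.05.
Sorption retards both mechanisms: v_R = v/R = 0.01948 m/day, D_R = D/R = 0.03980 m²/day.
v_R·t = 0.01948 × 3890 = 75.7772 m; 2√(D_R t) = 24.89 m; argument = (53.7 − 75.7772)/24.89 = -0.8870.
C = C₀ × ½·erfc(-0.8870) = 872 × 0.8952 = 781 mg/L.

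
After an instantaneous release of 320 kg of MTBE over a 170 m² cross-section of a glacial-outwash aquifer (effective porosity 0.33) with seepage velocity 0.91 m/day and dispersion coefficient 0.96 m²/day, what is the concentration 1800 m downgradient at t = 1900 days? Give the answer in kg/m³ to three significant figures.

For an instantaneous plane source, C(x,t) = M/(n_e·A·√(4πDt)) · exp(−(x−vt)²/(4Dt)), with n_e·A the pore (flow) area.
Plume center vt = 0.91 × 1900 = 1729 m, so the well at 1800 m is 71 m downgradient of the peak.
√(4πDt) = 151.4 m, giving peak height M/(n_e·A·√(4πDt)) = 320/(0.33 × 170 × 151.4) = 0.03768 kg/m³.
(x−vt)²/(4Dt) = (71)²/(4 × 0.96 × 1900) = 0.6909; exp(−0.6909) = 0.5011.
C = 0.03768 × 0.5011 = 0.0189 kg/m³.

0.0189 kg/m³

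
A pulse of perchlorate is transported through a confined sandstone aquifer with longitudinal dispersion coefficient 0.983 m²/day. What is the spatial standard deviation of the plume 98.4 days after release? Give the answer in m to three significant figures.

13.9 m

Dispersive spreading gives a Gaussian with σ² = 2Dt; advection only shifts the center.
σ = √(2 × 0.983 × 98.4) = 13.9 m.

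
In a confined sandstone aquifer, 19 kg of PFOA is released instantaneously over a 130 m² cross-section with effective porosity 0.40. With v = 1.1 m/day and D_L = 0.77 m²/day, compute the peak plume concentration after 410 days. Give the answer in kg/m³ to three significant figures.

0.00580 kg/m³

The peak of an instantaneous 1D plume sits at x = vt; there the Gaussian factor is 1 and C_max = M/(n_e·A·√(4πDt)), where n_e·A is the pore area the mass is dissolved in.
√(4πDt) = √(4π × 0.77 × 410) = 62.99 m, so C_max = 19/(0.40 × 130 × 62.99) = 0.00580 kg/m³.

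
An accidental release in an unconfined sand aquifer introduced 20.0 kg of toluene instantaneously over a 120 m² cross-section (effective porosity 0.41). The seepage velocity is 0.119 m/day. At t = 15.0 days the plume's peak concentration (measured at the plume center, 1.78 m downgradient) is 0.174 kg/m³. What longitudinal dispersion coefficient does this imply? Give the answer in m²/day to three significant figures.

0.0290 m²/day

At the plume center C_max = M/(n_e·A·√(4πDt)), so D = M²/(4πt·(n_e·A·C_max)²).
n_e·A·C_max = 0.41 × 120 × 0.174 = 8.561 kg/m.
D = 20.0²/(4π × 15.0 × 8.561²) = 0.0290 m²/day.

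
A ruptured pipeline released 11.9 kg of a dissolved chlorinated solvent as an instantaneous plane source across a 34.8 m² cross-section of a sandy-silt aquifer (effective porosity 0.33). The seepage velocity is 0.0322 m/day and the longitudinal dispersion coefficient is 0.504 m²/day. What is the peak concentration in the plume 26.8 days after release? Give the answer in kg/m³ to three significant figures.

0.0795 kg/m³

The peak of an instantaneous 1D plume sits at x = vt; there the Gaussian factor is 1 and C_max = M/(n_e·A·√(4πDt)), where n_e·A is the pore area the mass is dissolved in.
√(4πDt) = √(4π × 0.504 × 26.8) = 13.03 m, so C_max = 11.9/(0.33 × 34.8 × 13.03) = 0.0795 kg/m³.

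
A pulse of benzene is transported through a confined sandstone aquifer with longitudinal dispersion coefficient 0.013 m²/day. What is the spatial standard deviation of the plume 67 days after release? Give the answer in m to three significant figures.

1.32 m

Dispersive spreading gives a Gaussian with σ² = 2Dt; advection only shifts the center.
σ = √(2 × 0.013 × 67) = 1.32 m.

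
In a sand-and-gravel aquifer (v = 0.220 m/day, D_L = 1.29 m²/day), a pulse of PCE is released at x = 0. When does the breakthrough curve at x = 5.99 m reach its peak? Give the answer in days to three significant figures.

For the 1D instantaneous-source solution, setting ∂C/∂t = 0 at fixed x gives v²t² + 2Dt − x² = 0, so t = (√(D² + v²x²) − D)/v².
√(D² + v²x²) = √(1.29² + 0.220² × 5.99²) = 1.844; v² = 0.0484.
t = (1.844 − 1.29)/0.0484 = 11.4 days (vs. the pure-advection estimate x/v = 27.2 d).

11.4 days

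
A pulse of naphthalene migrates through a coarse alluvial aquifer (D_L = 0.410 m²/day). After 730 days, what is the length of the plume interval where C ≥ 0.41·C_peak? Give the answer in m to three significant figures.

65.3 m

The plume is Gaussian with σ = √(2Dt) = √(2 × 0.410 × 730) = 24.47 m.
C/C_peak = exp(−Δx²/(2σ²)) = 0.41 ⇒ Δx = σ·√(−2 ln 0.41) = 24.47 × 1.335 = 32.67 m.
Width = 2Δx = 65.3 m.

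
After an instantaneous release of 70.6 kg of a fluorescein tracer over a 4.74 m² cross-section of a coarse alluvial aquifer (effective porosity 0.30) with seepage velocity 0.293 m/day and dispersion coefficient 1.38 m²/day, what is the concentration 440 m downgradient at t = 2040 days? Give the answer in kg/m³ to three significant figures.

0.0290 kg/m³

For an instantaneous plane source, C(x,t) = M/(n_e·A·√(4πDt)) · exp(−(x−vt)²/(4Dt)), with n_e·A the pore (flow) area.
Plume center vt = 0.293 × 2040 = 597.72 m, so the well at 440 m is 157.72 m upgradient of the peak.
√(4πDt) = 188.1 m, giving peak height M/(n_e·A·√(4πDt)) = 70.6/(0.30 × 4.74 × 188.1) = 0.2639 kg/m³.
(x−vt)²/(4Dt) = (-157.72)²/(4 × 1.38 × 2040) = 2.209; exp(−2.209) = 0.1098.
C = 0.2639 × 0.1098 = 0.0290 kg/m³.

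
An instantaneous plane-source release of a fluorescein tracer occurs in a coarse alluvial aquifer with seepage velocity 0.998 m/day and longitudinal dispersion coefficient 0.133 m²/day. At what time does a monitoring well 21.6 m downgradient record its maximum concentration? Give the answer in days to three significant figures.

21.5 days

For the 1D instantaneous-source solution, setting ∂C/∂t = 0 at fixed x gives v²t² + 2Dt − x² = 0, so t = (√(D² + v²x²) − D)/v².
√(D² + v²x²) = √(0.133² + 0.998² × 21.6²) = 21.56; v² = 0.996004.
t = (21.56 − 0.133)/0.996004 = 21.5 days (vs. the pure-advection estimate x/v = 21.6 d).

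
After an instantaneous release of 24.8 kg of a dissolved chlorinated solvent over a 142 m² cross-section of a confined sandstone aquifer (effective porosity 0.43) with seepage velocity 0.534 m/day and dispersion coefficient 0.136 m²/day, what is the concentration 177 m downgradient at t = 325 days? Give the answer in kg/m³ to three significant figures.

0.0161 kg/m³

For an instantaneous plane source, C(x,t) = M/(n_e·A·√(4πDt)) · exp(−(x−vt)²/(4Dt)), with n_e·A the pore (flow) area.
Plume center vt = 0.534 × 325 = 173.55 m, so the well at 177 m is 3.45 m downgradient of the peak.
√(4πDt) = 23.57 m, giving peak height M/(n_e·A·√(4πDt)) = 24.8/(0.43 × 142 × 23.57) = 0.01723 kg/m³.
(x−vt)²/(4Dt) = (3.45)²/(4 × 0.136 × 325) = 0.06732; exp(−0.06732) = 0.9349.
C = 0.01723 × 0.9349 = 0.0161 kg/m³.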